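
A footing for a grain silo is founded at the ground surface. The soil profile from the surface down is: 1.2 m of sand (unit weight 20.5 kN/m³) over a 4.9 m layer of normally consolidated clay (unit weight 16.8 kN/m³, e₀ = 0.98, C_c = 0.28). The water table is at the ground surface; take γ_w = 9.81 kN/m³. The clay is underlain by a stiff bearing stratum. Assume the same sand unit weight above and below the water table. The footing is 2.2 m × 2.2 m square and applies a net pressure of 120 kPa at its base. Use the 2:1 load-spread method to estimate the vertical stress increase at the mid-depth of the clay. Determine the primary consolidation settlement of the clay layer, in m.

Mid-depth of clay below the ground surface: z = 1.2 + 4.9/2 = 3.65 m.
Total vertical stress at mid-clay: σ_v = 20.5×1.2 + 16.8×2.45 = 65.76 kPa.
Pore pressure: u = 9.81×(3.65 − 0) = 35.806 kPa.
Initial effective stress: σ'_0 = σ_v − u = 65.76 − 35.806 = 29.954 kPa.
Stress increase at mid-clay by the 2:1 spreading method:
Δσ = qBL/((B+z)(L+z)) = 120×2.2×2.2/((2.2+3.65)(2.2+3.65)) = 16.971 kPa
Final effective stress: σ'_f = σ'_0 + Δσ = 29.954 + 16.971 = 46.925 kPa.
Normally consolidated clay, so the full stress increment lies on the virgin compression line:
S_c = C_c·H/(1+e₀)·log₁₀(σ'_f/σ'_0) = 0.28×4.9/(1+0.98)×log₁₀(46.925/29.954)
    = 0.69293 × 0.19495 = 0.1351 m

S_c ≈ 0.135 m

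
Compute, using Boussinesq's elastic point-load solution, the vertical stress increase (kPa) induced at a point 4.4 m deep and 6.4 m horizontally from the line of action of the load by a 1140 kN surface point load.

Boussinesq vertical stress below a point load on an elastic half-space:
Δσ_z = 3P/(2πz²) · [1 + (r/z)²]^(−5/2)
r/z = 6.4/4.4 = 1.4545; [1+(r/z)²]^(−5/2) = 0.058359.
Δσ_z = 3×1140/(2π×4.4²) × 0.058359 = 28.115 × 0.058359 = 1.641 kPa

Δσ_z ≈ 1.64 kPa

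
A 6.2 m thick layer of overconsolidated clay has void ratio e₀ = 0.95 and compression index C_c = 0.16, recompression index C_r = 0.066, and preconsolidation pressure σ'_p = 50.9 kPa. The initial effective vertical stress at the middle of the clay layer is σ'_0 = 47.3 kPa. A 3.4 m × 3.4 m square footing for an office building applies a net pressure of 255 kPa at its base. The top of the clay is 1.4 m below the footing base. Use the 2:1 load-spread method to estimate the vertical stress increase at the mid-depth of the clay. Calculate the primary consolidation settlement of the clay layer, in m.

Mid-depth of clay below the footing base: z = 1.4 + 6.2/2 = 4.5 m.
Stress increase at mid-clay by the 2:1 spreading method:
Δσ = qBL/((B+z)(L+z)) = 255×3.4×3.4/((3.4+4.5)(3.4+4.5)) = 47.233 kPa
Final effective stress: σ'_f = 47.3 + 47.233 = 94.533 kPa.
σ'_f = 94.533 > σ'_p = 50.9 kPa, so the stress path crosses the preconsolidation pressure — recompression up to σ'_p, then virgin compression beyond:
S_c = H/(1+e₀)·[C_r·log₁₀(σ'_p/σ'_0) + C_c·log₁₀(σ'_f/σ'_p)]
    = 6.2/1.95 × [0.066×log₁₀(50.9/47.3) + 0.16×log₁₀(94.533/50.9)]
    = 3.1795 × [0.0021025 + 0.043019] = 0.1435 m

S_c ≈ 0.143 m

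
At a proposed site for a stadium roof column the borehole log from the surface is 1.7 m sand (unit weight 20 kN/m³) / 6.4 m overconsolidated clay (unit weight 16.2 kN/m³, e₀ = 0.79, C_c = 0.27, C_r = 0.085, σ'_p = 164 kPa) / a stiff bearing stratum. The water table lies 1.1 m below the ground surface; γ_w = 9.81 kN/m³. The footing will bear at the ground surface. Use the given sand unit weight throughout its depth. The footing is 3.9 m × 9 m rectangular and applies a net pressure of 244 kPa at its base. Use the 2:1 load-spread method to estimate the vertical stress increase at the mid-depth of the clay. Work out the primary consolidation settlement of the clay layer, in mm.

S_c ≈ 118 mm

Mid-depth of clay below the ground surface: z = 1.7 + 6.4/2 = 4.9 m.
Total vertical stress at mid-clay: σ_v = 20×1.7 + 16.2×3.2 = 85.84 kPa.
Pore pressure: u = 9.81×(4.9 − 1.1) = 37.278 kPa.
Initial effective stress: σ'_0 = σ_v − u = 85.84 − 37.278 = 48.562 kPa.
Stress increase at mid-clay by the 2:1 spreading method:
Δσ = qBL/((B+z)(L+z)) = 244×3.9×9/((3.9+4.9)(9+4.9)) = 70.016 kPa
Final effective stress: σ'_f = 48.562 + 70.016 = 118.58 kPa.
σ'_f = 118.58 ≤ σ'_p = 164 kPa, so the clay remains overconsolidated and only the recompression index applies:
S_c = C_r·H/(1+e₀)·log₁₀(σ'_f/σ'_0) = 0.085×6.4/1.79×log₁₀(118.58/48.562)
    = 0.30391 × 0.38771 = 0.1178 m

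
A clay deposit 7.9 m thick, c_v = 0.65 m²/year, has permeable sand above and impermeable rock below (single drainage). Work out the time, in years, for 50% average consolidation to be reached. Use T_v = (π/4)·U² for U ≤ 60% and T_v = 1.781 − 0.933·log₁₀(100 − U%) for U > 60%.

t ≈ 18.9 years

Drainage path length: H_d = H = 7.9 m (single drainage).
U ≤ 60%: T_v = (π/4)·U² = (π/4)×0.5² = 0.19635.
t = T_v·H_d²/c_v = 0.19635×7.9²/0.65 = 18.85 years.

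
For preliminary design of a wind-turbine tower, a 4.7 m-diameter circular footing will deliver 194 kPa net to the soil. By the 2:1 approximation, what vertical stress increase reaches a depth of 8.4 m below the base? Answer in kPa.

By the 2:1 method the load spreads at 1 horizontal : 2 vertical, so at depth z the loaded area has grown by z in each plan dimension:
Δσ ≈ qD²/(D+z)² = 194×4.7²/(4.7+8.4)² = 24.972 kPa

Δσ_z ≈ 25 kPa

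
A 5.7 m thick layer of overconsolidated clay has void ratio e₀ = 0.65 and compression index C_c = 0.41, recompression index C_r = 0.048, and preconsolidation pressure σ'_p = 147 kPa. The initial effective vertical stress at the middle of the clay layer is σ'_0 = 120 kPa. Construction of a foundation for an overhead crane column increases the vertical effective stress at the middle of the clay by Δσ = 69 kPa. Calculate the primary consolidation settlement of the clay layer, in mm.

S_c ≈ 169 mm

Final effective stress: σ'_f = 120 + 69 = 189 kPa.
σ'_f = 189 > σ'_p = 147 kPa, so the stress path crosses the preconsolidation pressure — recompression up to σ'_p, then virgin compression beyond:
S_c = H/(1+e₀)·[C_r·log₁₀(σ'_p/σ'_0) + C_c·log₁₀(σ'_f/σ'_p)]
    = 5.7/1.65 × [0.048×log₁₀(147/120) + 0.41×log₁₀(189/147)]
    = 3.4545 × [0.0042305 + 0.044749] = 0.1692 m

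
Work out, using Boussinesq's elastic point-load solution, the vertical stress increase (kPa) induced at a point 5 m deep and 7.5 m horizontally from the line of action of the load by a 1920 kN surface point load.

Δσ_z ≈ 1.93 kPa

Boussinesq vertical stress below a point load on an elastic half-space:
Δσ_z = 3P/(2πz²) · [1 + (r/z)²]^(−5/2)
r/z = 7.5/5 = 1.5; [1+(r/z)²]^(−5/2) = 0.052516.
Δσ_z = 3×1920/(2π×5²) × 0.052516 = 36.669 × 0.052516 = 1.926 kPa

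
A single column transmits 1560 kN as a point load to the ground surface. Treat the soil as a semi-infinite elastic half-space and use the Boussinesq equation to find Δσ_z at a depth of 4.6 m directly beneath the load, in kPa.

Δσ_z ≈ 35.2 kPa

Boussinesq vertical stress below a point load on an elastic half-space:
Δσ_z = 3P/(2πz²) · [1 + (r/z)²]^(−5/2)
r/z = 0/4.6 = 0; [1+(r/z)²]^(−5/2) = 1.
Δσ_z = 3×1560/(2π×4.6²) × 1 = 35.201 × 1 = 35.2 kPa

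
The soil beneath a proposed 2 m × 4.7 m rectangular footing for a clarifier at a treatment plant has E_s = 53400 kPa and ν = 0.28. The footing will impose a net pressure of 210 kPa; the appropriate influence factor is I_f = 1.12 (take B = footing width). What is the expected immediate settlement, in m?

Immediate (elastic) settlement: S_e = q·B·(1−ν²)/E_s · I_f.
S_e = 210 × 2 × (1 − 0.28²) / 53400 × 1.12
    = 210 × 2 × 0.9216 / 53400 × 1.12
    = 0.008118 m

S_e ≈ 0.00812 m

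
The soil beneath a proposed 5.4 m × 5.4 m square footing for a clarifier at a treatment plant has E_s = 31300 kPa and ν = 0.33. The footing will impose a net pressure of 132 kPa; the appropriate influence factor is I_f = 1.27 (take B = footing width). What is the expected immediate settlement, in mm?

Immediate (elastic) settlement: S_e = q·B·(1−ν²)/E_s · I_f.
S_e = 132 × 5.4 × (1 − 0.33²) / 31300 × 1.27
    = 132 × 5.4 × 0.8911 / 31300 × 1.27
    = 0.02577 m = 25.77 mm

S_e ≈ 25.8 mm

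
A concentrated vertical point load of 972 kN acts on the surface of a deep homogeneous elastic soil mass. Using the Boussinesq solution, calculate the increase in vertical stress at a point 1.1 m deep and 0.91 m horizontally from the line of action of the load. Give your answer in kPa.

Δσ_z ≈ 104 kPa

Boussinesq vertical stress below a point load on an elastic half-space:
Δσ_z = 3P/(2πz²) · [1 + (r/z)²]^(−5/2)
r/z = 0.91/1.1 = 0.82727; [1+(r/z)²]^(−5/2) = 0.27158.
Δσ_z = 3×972/(2π×1.1²) × 0.27158 = 383.55 × 0.27158 = 104.2 kPa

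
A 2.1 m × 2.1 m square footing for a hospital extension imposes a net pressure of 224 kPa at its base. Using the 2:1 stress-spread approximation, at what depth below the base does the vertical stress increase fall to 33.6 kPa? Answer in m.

2:1 spreading — at depth z the loaded area has grown by z in each plan dimension:
qB²/(B+z)² = Δσ_z ⇒ z = B(√(q/Δσ_z) − 1) = 2.1×(√(224/33.6) − 1) = 3.322 m

z ≈ 3.32 m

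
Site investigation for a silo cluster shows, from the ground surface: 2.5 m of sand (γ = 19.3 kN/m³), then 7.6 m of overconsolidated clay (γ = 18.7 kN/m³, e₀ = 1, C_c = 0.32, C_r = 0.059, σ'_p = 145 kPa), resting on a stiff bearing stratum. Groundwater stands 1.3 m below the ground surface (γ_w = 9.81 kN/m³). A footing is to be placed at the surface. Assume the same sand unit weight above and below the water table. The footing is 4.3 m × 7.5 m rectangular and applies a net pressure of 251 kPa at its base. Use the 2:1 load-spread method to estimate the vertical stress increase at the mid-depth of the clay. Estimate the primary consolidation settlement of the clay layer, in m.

Mid-depth of clay below the ground surface: z = 2.5 + 7.6/2 = 6.3 m.
Total vertical stress at mid-clay: σ_v = 19.3×2.5 + 18.7×3.8 = 119.31 kPa.
Pore pressure: u = 9.81×(6.3 − 1.3) = 49.05 kPa.
Initial effective stress: σ'_0 = σ_v − u = 119.31 − 49.05 = 70.26 kPa.
Stress increase at mid-clay by the 2:1 spreading method:
Δσ = qBL/((B+z)(L+z)) = 251×4.3×7.5/((4.3+6.3)(7.5+6.3)) = 55.337 kPa
Final effective stress: σ'_f = 70.26 + 55.337 = 125.6 kPa.
σ'_f = 125.6 ≤ σ'_p = 145 kPa, so the clay remains overconsolidated and only the recompression index applies:
S_c = C_r·H/(1+e₀)·log₁₀(σ'_f/σ'_0) = 0.059×7.6/2×log₁₀(125.6/70.26)
    = 0.2242 × 0.25228 = 0.05656 m

S_c ≈ 0.0566 m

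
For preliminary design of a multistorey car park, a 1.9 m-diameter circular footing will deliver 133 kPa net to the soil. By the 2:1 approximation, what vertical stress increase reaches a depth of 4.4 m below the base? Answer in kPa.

Δσ_z ≈ 12.1 kPa

By the 2:1 method the load spreads at 1 horizontal : 2 vertical, so at depth z the loaded area has grown by z in each plan dimension:
Δσ ≈ qD²/(D+z)² = 133×1.9²/(1.9+4.4)² = 12.097 kPa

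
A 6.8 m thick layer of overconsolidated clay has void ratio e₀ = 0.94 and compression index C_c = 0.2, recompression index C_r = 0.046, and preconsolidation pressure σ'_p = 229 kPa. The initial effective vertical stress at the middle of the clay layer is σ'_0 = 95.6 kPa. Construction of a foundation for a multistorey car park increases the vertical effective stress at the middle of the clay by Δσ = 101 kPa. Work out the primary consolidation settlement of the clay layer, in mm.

Final effective stress: σ'_f = 95.6 + 101 = 196.6 kPa.
σ'_f = 196.6 ≤ σ'_p = 229 kPa, so the clay remains overconsolidated and only the recompression index applies:
S_c = C_r·H/(1+e₀)·log₁₀(σ'_f/σ'_0) = 0.046×6.8/1.94×log₁₀(196.6/95.6)
    = 0.16124 × 0.31313 = 0.05049 m

S_c ≈ 50.5 mm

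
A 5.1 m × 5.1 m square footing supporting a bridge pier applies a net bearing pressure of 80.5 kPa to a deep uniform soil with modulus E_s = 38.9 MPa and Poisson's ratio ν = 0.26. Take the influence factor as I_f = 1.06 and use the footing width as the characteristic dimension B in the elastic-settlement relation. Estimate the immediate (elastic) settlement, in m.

Immediate (elastic) settlement: S_e = q·B·(1−ν²)/E_s · I_f.
E_s = 38.9 MPa = 38900 kPa.
S_e = 80.5 × 5.1 × (1 − 0.26²) / 38900 × 1.06
    = 80.5 × 5.1 × 0.9324 / 38900 × 1.06
    = 0.01043 m

S_e ≈ 0.0104 m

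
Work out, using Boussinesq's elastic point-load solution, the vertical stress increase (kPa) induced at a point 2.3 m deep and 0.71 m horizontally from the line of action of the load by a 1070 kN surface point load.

Boussinesq vertical stress below a point load on an elastic half-space:
Δσ_z = 3P/(2πz²) · [1 + (r/z)²]^(−5/2)
r/z = 0.71/2.3 = 0.3087; [1+(r/z)²]^(−5/2) = 0.79648.
Δσ_z = 3×1070/(2π×2.3²) × 0.79648 = 96.576 × 0.79648 = 76.92 kPa

Δσ_z ≈ 76.9 kPa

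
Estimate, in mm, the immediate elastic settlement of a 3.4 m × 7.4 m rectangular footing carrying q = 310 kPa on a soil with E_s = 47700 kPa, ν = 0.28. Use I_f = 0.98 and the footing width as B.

S_e ≈ 20 mm

Immediate (elastic) settlement: S_e = q·B·(1−ν²)/E_s · I_f.
S_e = 310 × 3.4 × (1 − 0.28²) / 47700 × 0.98
    = 310 × 3.4 × 0.9216 / 47700 × 0.98
    = 0.01996 m = 19.96 mm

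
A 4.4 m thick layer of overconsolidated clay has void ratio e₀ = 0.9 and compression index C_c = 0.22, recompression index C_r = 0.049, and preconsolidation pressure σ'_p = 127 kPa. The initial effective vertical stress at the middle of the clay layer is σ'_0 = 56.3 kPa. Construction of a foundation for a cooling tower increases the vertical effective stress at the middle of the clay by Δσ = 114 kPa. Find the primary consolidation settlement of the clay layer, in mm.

S_c ≈ 105 mm

Final effective stress: σ'_f = 56.3 + 114 = 170.3 kPa.
σ'_f = 170.3 > σ'_p = 127 kPa, so the stress path crosses the preconsolidation pressure — recompression up to σ'_p, then virgin compression beyond:
S_c = H/(1+e₀)·[C_r·log₁₀(σ'_p/σ'_0) + C_c·log₁₀(σ'_f/σ'_p)]
    = 4.4/1.9 × [0.049×log₁₀(127/56.3) + 0.22×log₁₀(170.3/127)]
    = 2.3158 × [0.017311 + 0.02803] = 0.105 m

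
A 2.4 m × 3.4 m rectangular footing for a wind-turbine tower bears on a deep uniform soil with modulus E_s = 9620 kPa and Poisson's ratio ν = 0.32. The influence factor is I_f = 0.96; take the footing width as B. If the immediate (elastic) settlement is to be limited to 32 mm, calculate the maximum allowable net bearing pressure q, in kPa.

S_e = q·B·(1−ν²)/E_s · I_f  ⇒  q = S_e·E_s / (B·(1−ν²)·I_f).
q = 0.032 × 9620 / (2.4 × 0.8976 × 0.96) = 148.9 kPa

q ≈ 149 kPa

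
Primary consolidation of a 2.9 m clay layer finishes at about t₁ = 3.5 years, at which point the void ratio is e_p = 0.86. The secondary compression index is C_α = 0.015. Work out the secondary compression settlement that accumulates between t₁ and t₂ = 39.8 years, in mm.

S_s ≈ 24.7 mm

Secondary compression: S_s = C_α·H/(1+e_p)·log₁₀(t₂/t₁)
S_s = 0.015×2.9/(1+0.86)×log₁₀(39.8/3.5)
    = 0.02339 × 1.056 = 0.02469 m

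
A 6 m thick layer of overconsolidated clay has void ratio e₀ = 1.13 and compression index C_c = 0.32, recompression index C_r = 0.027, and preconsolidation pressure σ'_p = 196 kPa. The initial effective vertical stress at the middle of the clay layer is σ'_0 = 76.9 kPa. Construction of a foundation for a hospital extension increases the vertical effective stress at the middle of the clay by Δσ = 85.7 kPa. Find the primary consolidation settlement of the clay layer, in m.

Final effective stress: σ'_f = 76.9 + 85.7 = 162.6 kPa.
σ'_f = 162.6 ≤ σ'_p = 196 kPa, so the clay remains overconsolidated and only the recompression index applies:
S_c = C_r·H/(1+e₀)·log₁₀(σ'_f/σ'_0) = 0.027×6/2.13×log₁₀(162.6/76.9)
    = 0.076056 × 0.32519 = 0.02473 m

S_c ≈ 0.0247 m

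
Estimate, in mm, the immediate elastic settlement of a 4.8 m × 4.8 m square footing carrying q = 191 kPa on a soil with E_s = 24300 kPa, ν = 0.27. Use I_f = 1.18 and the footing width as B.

S_e ≈ 41.3 mm

Immediate (elastic) settlement: S_e = q·B·(1−ν²)/E_s · I_f.
S_e = 191 × 4.8 × (1 − 0.27²) / 24300 × 1.18
    = 191 × 4.8 × 0.9271 / 24300 × 1.18
    = 0.04127 m = 41.27 mm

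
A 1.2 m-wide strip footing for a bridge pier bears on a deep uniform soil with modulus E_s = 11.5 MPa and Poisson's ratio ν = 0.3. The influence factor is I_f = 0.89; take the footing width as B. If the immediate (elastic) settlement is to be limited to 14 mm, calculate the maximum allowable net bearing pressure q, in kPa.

E_s = 11.5 MPa = 11500 kPa.
S_e = q·B·(1−ν²)/E_s · I_f  ⇒  q = S_e·E_s / (B·(1−ν²)·I_f).
q = 0.014 × 11500 / (1.2 × 0.91 × 0.89) = 165.7 kPa

q ≈ 166 kPa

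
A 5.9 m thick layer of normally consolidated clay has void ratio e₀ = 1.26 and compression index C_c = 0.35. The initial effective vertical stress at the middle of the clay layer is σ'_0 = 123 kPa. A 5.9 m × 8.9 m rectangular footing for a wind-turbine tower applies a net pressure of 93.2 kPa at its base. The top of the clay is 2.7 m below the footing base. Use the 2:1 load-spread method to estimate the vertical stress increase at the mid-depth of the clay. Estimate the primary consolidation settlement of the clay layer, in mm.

S_c ≈ 84.3 mm

Mid-depth of clay below the footing base: z = 2.7 + 5.9/2 = 5.65 m.
Stress increase at mid-clay by the 2:1 spreading method:
Δσ = qBL/((B+z)(L+z)) = 93.2×5.9×8.9/((5.9+5.65)(8.9+5.65)) = 29.121 kPa
Final effective stress: σ'_f = σ'_0 + Δσ = 123 + 29.121 = 152.12 kPa.
Normally consolidated clay, so the full stress increment lies on the virgin compression line:
S_c = C_c·H/(1+e₀)·log₁₀(σ'_f/σ'_0) = 0.35×5.9/(1+1.26)×log₁₀(152.12/123)
    = 0.91372 × 0.092281 = 0.08432 m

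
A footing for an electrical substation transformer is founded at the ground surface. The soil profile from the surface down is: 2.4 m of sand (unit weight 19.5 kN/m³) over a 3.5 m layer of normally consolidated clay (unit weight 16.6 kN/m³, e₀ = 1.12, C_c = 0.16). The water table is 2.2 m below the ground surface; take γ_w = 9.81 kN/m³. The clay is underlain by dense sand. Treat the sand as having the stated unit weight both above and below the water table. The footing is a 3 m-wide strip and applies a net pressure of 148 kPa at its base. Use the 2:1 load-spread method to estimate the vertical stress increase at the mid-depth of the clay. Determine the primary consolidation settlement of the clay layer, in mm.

Mid-depth of clay below the ground surface: z = 2.4 + 3.5/2 = 4.15 m.
Total vertical stress at mid-clay: σ_v = 19.5×2.4 + 16.6×1.75 = 75.85 kPa.
Pore pressure: u = 9.81×(4.15 − 2.2) = 19.13 kPa.
Initial effective stress: σ'_0 = σ_v − u = 75.85 − 19.13 = 56.72 kPa.
Stress increase at mid-clay by the 2:1 spreading method:
Δσ = qB/(B+z) = 148×3/(3+4.15) = 62.098 kPa
Final effective stress: σ'_f = σ'_0 + Δσ = 56.72 + 62.098 = 118.82 kPa.
Normally consolidated clay, so the full stress increment lies on the virgin compression line:
S_c = C_c·H/(1+e₀)·log₁₀(σ'_f/σ'_0) = 0.16×3.5/(1+1.12)×log₁₀(118.82/56.72)
    = 0.26415 × 0.32115 = 0.08483 m

S_c ≈ 84.8 mm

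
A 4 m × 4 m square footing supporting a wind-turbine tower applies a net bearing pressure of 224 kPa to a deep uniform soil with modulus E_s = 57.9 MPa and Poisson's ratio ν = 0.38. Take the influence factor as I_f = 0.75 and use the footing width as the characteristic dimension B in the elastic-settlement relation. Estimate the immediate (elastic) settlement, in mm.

S_e ≈ 9.93 mm

Immediate (elastic) settlement: S_e = q·B·(1−ν²)/E_s · I_f.
E_s = 57.9 MPa = 57900 kPa.
S_e = 224 × 4 × (1 − 0.38²) / 57900 × 0.75
    = 224 × 4 × 0.8556 / 57900 × 0.75
    = 0.00993 m = 9.93 mm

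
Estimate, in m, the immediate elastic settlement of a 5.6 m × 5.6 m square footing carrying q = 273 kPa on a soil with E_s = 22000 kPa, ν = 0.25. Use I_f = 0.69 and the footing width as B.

Immediate (elastic) settlement: S_e = q·B·(1−ν²)/E_s · I_f.
S_e = 273 × 5.6 × (1 − 0.25²) / 22000 × 0.69
    = 273 × 5.6 × 0.9375 / 22000 × 0.69
    = 0.04495 m

S_e ≈ 0.045 m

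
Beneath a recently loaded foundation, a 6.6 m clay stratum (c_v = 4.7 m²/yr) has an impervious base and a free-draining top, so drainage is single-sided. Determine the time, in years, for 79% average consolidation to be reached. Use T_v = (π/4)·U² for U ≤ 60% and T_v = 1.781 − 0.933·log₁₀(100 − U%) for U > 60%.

t ≈ 5.07 years

Drainage path length: H_d = H = 6.6 m (single drainage).
U > 60%: T_v = 1.781 − 0.933·log₁₀(100 − 79) = 0.54737.
t = T_v·H_d²/c_v = 0.54737×6.6²/4.7 = 5.073 years.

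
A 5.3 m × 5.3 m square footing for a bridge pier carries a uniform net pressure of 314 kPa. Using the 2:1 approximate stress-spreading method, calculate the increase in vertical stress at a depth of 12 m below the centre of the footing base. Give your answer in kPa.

Δσ_z ≈ 29.5 kPa

By the 2:1 method the load spreads at 1 horizontal : 2 vertical, so at depth z the loaded area has grown by z in each plan dimension:
Δσ = qBL/((B+z)(L+z)) = 314×5.3×5.3/((5.3+12)(5.3+12)) = 29.471 kPa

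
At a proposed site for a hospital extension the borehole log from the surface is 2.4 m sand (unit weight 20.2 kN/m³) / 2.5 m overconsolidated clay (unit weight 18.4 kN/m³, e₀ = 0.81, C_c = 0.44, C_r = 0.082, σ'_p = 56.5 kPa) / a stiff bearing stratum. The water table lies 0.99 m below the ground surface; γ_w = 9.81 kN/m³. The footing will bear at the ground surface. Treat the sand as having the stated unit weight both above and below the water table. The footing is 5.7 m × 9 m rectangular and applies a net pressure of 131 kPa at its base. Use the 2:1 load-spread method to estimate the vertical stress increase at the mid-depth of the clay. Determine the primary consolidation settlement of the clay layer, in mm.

S_c ≈ 167 mm

Mid-depth of clay below the ground surface: z = 2.4 + 2.5/2 = 3.65 m.
Total vertical stress at mid-clay: σ_v = 20.2×2.4 + 18.4×1.25 = 71.48 kPa.
Pore pressure: u = 9.81×(3.65 − 0.99) = 26.095 kPa.
Initial effective stress: σ'_0 = σ_v − u = 71.48 − 26.095 = 45.385 kPa.
Stress increase at mid-clay by the 2:1 spreading method:
Δσ = qBL/((B+z)(L+z)) = 131×5.7×9/((5.7+3.65)(9+3.65)) = 56.818 kPa
Final effective stress: σ'_f = 45.385 + 56.818 = 102.2 kPa.
σ'_f = 102.2 > σ'_p = 56.5 kPa, so the stress path crosses the preconsolidation pressure — recompression up to σ'_p, then virgin compression beyond:
S_c = H/(1+e₀)·[C_r·log₁₀(σ'_p/σ'_0) + C_c·log₁₀(σ'_f/σ'_p)]
    = 2.5/1.81 × [0.082×log₁₀(56.5/45.385) + 0.44×log₁₀(102.2/56.5)]
    = 1.3812 × [0.0078012 + 0.11326] = 0.1672 m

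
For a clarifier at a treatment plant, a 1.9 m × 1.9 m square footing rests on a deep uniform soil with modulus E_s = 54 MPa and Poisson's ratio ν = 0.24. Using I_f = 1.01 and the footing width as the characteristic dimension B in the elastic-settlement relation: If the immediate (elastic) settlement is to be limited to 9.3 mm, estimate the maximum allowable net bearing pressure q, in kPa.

E_s = 54 MPa = 54000 kPa.
S_e = q·B·(1−ν²)/E_s · I_f  ⇒  q = S_e·E_s / (B·(1−ν²)·I_f).
q = 0.0093 × 54000 / (1.9 × 0.9424 × 1.01) = 277.7 kPa

q ≈ 278 kPa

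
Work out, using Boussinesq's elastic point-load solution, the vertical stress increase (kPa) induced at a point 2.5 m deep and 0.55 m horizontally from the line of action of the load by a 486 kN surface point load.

Boussinesq vertical stress below a point load on an elastic half-space:
Δσ_z = 3P/(2πz²) · [1 + (r/z)²]^(−5/2)
r/z = 0.55/2.5 = 0.22; [1+(r/z)²]^(−5/2) = 0.88855.
Δσ_z = 3×486/(2π×2.5²) × 0.88855 = 37.128 × 0.88855 = 32.99 kPa

Δσ_z ≈ 33 kPa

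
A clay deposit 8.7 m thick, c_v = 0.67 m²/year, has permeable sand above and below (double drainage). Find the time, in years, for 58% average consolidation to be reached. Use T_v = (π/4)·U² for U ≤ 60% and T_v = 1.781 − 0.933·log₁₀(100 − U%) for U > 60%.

Drainage path length: H_d = H/2 = 4.35 m (double drainage).
U ≤ 60%: T_v = (π/4)·U² = (π/4)×0.58² = 0.26421.
t = T_v·H_d²/c_v = 0.26421×4.35²/0.67 = 7.462 years.

t ≈ 7.46 years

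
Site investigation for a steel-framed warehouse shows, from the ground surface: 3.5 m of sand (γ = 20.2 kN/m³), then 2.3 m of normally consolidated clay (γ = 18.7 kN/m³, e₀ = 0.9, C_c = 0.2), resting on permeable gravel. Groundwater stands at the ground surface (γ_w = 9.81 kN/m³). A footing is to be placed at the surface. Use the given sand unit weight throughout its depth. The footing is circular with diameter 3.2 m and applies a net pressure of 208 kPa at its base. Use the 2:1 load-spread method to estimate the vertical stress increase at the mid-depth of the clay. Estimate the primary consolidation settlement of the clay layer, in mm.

Mid-depth of clay below the ground surface: z = 3.5 + 2.3/2 = 4.65 m.
Total vertical stress at mid-clay: σ_v = 20.2×3.5 + 18.7×1.15 = 92.205 kPa.
Pore pressure: u = 9.81×(4.65 − 0) = 45.617 kPa.
Initial effective stress: σ'_0 = σ_v − u = 92.205 − 45.617 = 46.588 kPa.
Stress increase at mid-clay by the 2:1 spreading method:
Δσ ≈ qD²/(D+z)² = 208×3.2²/(3.2+4.65)² = 34.564 kPa
Final effective stress: σ'_f = σ'_0 + Δσ = 46.588 + 34.564 = 81.152 kPa.
Normally consolidated clay, so the full stress increment lies on the virgin compression line:
S_c = C_c·H/(1+e₀)·log₁₀(σ'_f/σ'_0) = 0.2×2.3/(1+0.9)×log₁₀(81.152/46.588)
    = 0.24211 × 0.24103 = 0.05836 m

S_c ≈ 58.4 mm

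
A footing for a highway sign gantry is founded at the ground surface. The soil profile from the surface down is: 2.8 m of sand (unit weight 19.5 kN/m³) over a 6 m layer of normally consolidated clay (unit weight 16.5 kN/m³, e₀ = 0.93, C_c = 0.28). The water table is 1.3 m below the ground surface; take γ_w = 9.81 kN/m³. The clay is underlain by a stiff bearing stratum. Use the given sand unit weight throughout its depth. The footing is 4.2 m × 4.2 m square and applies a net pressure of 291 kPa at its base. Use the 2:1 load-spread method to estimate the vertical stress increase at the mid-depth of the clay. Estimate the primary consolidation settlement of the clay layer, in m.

S_c ≈ 0.234 m

Mid-depth of clay below the ground surface: z = 2.8 + 6/2 = 5.8 m.
Total vertical stress at mid-clay: σ_v = 19.5×2.8 + 16.5×3 = 104.1 kPa.
Pore pressure: u = 9.81×(5.8 − 1.3) = 44.145 kPa.
Initial effective stress: σ'_0 = σ_v − u = 104.1 − 44.145 = 59.955 kPa.
Stress increase at mid-clay by the 2:1 spreading method:
Δσ = qBL/((B+z)(L+z)) = 291×4.2×4.2/((4.2+5.8)(4.2+5.8)) = 51.332 kPa
Final effective stress: σ'_f = σ'_0 + Δσ = 59.955 + 51.332 = 111.29 kPa.
Normally consolidated clay, so the full stress increment lies on the virgin compression line:
S_c = C_c·H/(1+e₀)·log₁₀(σ'_f/σ'_0) = 0.28×6/(1+0.93)×log₁₀(111.29/59.955)
    = 0.87047 × 0.26863 = 0.2338 m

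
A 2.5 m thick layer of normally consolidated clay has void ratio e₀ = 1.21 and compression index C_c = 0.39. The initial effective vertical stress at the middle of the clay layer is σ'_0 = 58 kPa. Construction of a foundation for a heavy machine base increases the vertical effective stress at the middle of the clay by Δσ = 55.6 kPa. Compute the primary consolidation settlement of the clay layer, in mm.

S_c ≈ 129 mm

Final effective stress: σ'_f = σ'_0 + Δσ = 58 + 55.6 = 113.6 kPa.
Normally consolidated clay, so the full stress increment lies on the virgin compression line:
S_c = C_c·H/(1+e₀)·log₁₀(σ'_f/σ'_0) = 0.39×2.5/(1+1.21)×log₁₀(113.6/58)
    = 0.44118 × 0.29195 = 0.1288 m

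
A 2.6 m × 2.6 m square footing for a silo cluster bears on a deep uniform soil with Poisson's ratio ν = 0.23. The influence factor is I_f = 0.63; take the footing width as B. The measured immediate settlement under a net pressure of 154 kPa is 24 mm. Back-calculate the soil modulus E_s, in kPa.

E_s ≈ 9950 kPa

S_e = q·B·(1−ν²)/E_s · I_f  ⇒  E_s = q·B·(1−ν²)·I_f / S_e.
E_s = 154 × 2.6 × 0.9471 × 0.63 / 0.024 = 9954 kPa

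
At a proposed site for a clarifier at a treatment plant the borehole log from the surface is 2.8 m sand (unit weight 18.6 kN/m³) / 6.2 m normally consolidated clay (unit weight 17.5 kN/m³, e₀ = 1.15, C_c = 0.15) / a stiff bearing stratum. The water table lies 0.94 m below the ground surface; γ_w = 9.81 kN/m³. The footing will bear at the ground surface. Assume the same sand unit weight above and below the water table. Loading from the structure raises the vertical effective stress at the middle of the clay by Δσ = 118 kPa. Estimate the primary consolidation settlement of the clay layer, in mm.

S_c ≈ 209 mm

Mid-depth of clay below the ground surface: z = 2.8 + 6.2/2 = 5.9 m.
Total vertical stress at mid-clay: σ_v = 18.6×2.8 + 17.5×3.1 = 106.33 kPa.
Pore pressure: u = 9.81×(5.9 − 0.94) = 48.658 kPa.
Initial effective stress: σ'_0 = σ_v − u = 106.33 − 48.658 = 57.672 kPa.
Final effective stress: σ'_f = σ'_0 + Δσ = 57.672 + 118 = 175.67 kPa.
Normally consolidated clay, so the full stress increment lies on the virgin compression line:
S_c = C_c·H/(1+e₀)·log₁₀(σ'_f/σ'_0) = 0.15×6.2/(1+1.15)×log₁₀(175.67/57.672)
    = 0.43256 × 0.48373 = 0.2092 m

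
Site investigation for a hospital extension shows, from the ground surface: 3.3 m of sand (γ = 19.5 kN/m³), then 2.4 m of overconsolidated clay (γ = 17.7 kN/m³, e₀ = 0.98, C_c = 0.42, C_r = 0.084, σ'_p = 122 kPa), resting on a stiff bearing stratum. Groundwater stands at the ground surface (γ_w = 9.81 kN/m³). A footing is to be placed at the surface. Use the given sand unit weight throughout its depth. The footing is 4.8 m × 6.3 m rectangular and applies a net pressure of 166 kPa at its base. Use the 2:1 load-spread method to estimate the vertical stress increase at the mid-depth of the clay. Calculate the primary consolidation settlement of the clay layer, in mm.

Mid-depth of clay below the ground surface: z = 3.3 + 2.4/2 = 4.5 m.
Total vertical stress at mid-clay: σ_v = 19.5×3.3 + 17.7×1.2 = 85.59 kPa.
Pore pressure: u = 9.81×(4.5 − 0) = 44.145 kPa.
Initial effective stress: σ'_0 = σ_v − u = 85.59 − 44.145 = 41.445 kPa.
Stress increase at mid-clay by the 2:1 spreading method:
Δσ = qBL/((B+z)(L+z)) = 166×4.8×6.3/((4.8+4.5)(6.3+4.5)) = 49.978 kPa
Final effective stress: σ'_f = 41.445 + 49.978 = 91.423 kPa.
σ'_f = 91.423 ≤ σ'_p = 122 kPa, so the clay remains overconsolidated and only the recompression index applies:
S_c = C_r·H/(1+e₀)·log₁₀(σ'_f/σ'_0) = 0.084×2.4/1.98×log₁₀(91.423/41.445)
    = 0.10182 × 0.34358 = 0.03498 m

S_c ≈ 35 mm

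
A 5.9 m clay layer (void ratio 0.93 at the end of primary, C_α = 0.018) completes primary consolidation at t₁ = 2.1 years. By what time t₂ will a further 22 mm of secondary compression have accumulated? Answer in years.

S_s = C_α·H/(1+e_p)·log₁₀(t₂/t₁) ⇒ log₁₀(t₂/t₁) = S_s·(1+e_p)/(C_α·H).
log₁₀(t₂/t₁) = 0.022 × (1+0.93) / (0.018×5.9) = 0.3998
t₂ = t₁ × 10^0.3998 = 2.1 × 2.511 = 5.273 years

t₂ ≈ 5.27 years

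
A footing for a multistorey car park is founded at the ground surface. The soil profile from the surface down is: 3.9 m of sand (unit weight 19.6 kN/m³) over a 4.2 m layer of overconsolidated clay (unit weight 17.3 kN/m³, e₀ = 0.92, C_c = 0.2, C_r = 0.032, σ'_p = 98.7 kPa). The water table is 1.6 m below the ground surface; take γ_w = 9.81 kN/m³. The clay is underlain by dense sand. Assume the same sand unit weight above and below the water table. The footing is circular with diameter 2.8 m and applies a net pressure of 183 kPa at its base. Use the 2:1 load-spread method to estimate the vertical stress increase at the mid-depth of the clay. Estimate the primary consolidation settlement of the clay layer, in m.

Mid-depth of clay below the ground surface: z = 3.9 + 4.2/2 = 6 m.
Total vertical stress at mid-clay: σ_v = 19.6×3.9 + 17.3×2.1 = 112.77 kPa.
Pore pressure: u = 9.81×(6 − 1.6) = 43.164 kPa.
Initial effective stress: σ'_0 = σ_v − u = 112.77 − 43.164 = 69.606 kPa.
Stress increase at mid-clay by the 2:1 spreading method:
Δσ ≈ qD²/(D+z)² = 183×2.8²/(2.8+6)² = 18.527 kPa
Final effective stress: σ'_f = 69.606 + 18.527 = 88.133 kPa.
σ'_f = 88.133 ≤ σ'_p = 98.7 kPa, so the clay remains overconsolidated and only the recompression index applies:
S_c = C_r·H/(1+e₀)·log₁₀(σ'_f/σ'_0) = 0.032×4.2/1.92×log₁₀(88.133/69.606)
    = 0.07 × 0.10249 = 0.007174 m

S_c ≈ 0.00717 m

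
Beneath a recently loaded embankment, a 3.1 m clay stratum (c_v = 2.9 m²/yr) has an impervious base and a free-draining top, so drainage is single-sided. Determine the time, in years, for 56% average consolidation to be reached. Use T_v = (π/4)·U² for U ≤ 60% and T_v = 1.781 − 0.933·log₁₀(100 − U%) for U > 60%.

Drainage path length: H_d = H = 3.1 m (single drainage).
U ≤ 60%: T_v = (π/4)·U² = (π/4)×0.56² = 0.2463.
t = T_v·H_d²/c_v = 0.2463×3.1²/2.9 = 0.8162 years.

t ≈ 0.816 years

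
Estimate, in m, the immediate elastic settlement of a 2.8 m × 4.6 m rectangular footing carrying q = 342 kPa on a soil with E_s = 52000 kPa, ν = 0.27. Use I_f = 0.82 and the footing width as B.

S_e ≈ 0.014 m

Immediate (elastic) settlement: S_e = q·B·(1−ν²)/E_s · I_f.
S_e = 342 × 2.8 × (1 − 0.27²) / 52000 × 0.82
    = 342 × 2.8 × 0.9271 / 52000 × 0.82
    = 0.014 m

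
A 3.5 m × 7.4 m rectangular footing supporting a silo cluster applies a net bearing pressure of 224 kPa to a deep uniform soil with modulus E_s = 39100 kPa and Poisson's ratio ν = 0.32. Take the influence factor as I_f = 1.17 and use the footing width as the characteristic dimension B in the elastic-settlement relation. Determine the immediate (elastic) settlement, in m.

S_e ≈ 0.0211 m

Immediate (elastic) settlement: S_e = q·B·(1−ν²)/E_s · I_f.
S_e = 224 × 3.5 × (1 − 0.32²) / 39100 × 1.17
    = 224 × 3.5 × 0.8976 / 39100 × 1.17
    = 0.02106 m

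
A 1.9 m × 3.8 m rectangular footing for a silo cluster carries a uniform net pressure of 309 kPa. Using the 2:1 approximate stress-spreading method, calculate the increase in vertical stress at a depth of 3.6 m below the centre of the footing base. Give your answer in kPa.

By the 2:1 method the load spreads at 1 horizontal : 2 vertical, so at depth z the loaded area has grown by z in each plan dimension:
Δσ = qBL/((B+z)(L+z)) = 309×1.9×3.8/((1.9+3.6)(3.8+3.6)) = 54.815 kPa

Δσ_z ≈ 54.8 kPa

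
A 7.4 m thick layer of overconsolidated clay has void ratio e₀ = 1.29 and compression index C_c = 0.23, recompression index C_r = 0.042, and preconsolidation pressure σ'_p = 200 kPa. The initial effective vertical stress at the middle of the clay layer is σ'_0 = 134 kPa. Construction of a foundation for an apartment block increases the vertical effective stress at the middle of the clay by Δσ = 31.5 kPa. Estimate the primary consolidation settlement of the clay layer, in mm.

Final effective stress: σ'_f = 134 + 31.5 = 165.5 kPa.
σ'_f = 165.5 ≤ σ'_p = 200 kPa, so the clay remains overconsolidated and only the recompression index applies:
S_c = C_r·H/(1+e₀)·log₁₀(σ'_f/σ'_0) = 0.042×7.4/2.29×log₁₀(165.5/134)
    = 0.13572 × 0.091693 = 0.01244 m

S_c ≈ 12.4 mm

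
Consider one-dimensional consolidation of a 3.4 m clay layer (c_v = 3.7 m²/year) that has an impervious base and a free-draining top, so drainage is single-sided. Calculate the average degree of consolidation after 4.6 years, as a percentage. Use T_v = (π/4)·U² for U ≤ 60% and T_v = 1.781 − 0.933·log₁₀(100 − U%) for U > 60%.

Drainage path length: H_d = H = 3.4 m (single drainage).
T_v = c_v·t/H_d² = 3.7×4.6/3.4² = 1.4723.
T_v = 1.4723 corresponds to the U > 60% branch:
U = 1 − 10^((1.781 − T_v)/0.933)/100 = 0.9786

U ≈ 97.9 %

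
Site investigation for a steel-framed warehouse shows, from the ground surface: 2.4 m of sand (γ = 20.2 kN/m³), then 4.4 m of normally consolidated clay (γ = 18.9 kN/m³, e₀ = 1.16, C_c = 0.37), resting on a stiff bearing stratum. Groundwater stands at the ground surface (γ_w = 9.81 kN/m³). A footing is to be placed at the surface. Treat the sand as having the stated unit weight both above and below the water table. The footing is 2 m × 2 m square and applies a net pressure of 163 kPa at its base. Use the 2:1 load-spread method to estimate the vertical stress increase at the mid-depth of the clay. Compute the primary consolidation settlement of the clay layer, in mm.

S_c ≈ 94.1 mm

Mid-depth of clay below the ground surface: z = 2.4 + 4.4/2 = 4.6 m.
Total vertical stress at mid-clay: σ_v = 20.2×2.4 + 18.9×2.2 = 90.06 kPa.
Pore pressure: u = 9.81×(4.6 − 0) = 45.126 kPa.
Initial effective stress: σ'_0 = σ_v − u = 90.06 − 45.126 = 44.934 kPa.
Stress increase at mid-clay by the 2:1 spreading method:
Δσ = qBL/((B+z)(L+z)) = 163×2×2/((2+4.6)(2+4.6)) = 14.968 kPa
Final effective stress: σ'_f = σ'_0 + Δσ = 44.934 + 14.968 = 59.902 kPa.
Normally consolidated clay, so the full stress increment lies on the virgin compression line:
S_c = C_c·H/(1+e₀)·log₁₀(σ'_f/σ'_0) = 0.37×4.4/(1+1.16)×log₁₀(59.902/44.934)
    = 0.7537 × 0.12487 = 0.09411 m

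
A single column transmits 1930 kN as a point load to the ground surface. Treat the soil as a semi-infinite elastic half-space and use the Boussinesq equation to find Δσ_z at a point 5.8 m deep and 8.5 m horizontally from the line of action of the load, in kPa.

Boussinesq vertical stress below a point load on an elastic half-space:
Δσ_z = 3P/(2πz²) · [1 + (r/z)²]^(−5/2)
r/z = 8.5/5.8 = 1.4655; [1+(r/z)²]^(−5/2) = 0.056886.
Δσ_z = 3×1930/(2π×5.8²) × 0.056886 = 27.393 × 0.056886 = 1.558 kPa

Δσ_z ≈ 1.56 kPa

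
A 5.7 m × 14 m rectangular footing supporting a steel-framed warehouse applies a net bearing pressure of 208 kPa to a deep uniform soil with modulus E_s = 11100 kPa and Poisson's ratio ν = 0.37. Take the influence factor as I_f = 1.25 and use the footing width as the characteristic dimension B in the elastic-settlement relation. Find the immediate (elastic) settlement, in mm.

Immediate (elastic) settlement: S_e = q·B·(1−ν²)/E_s · I_f.
S_e = 208 × 5.7 × (1 − 0.37²) / 11100 × 1.25
    = 208 × 5.7 × 0.8631 / 11100 × 1.25
    = 0.1152 m = 115.2 mm

S_e ≈ 115 mm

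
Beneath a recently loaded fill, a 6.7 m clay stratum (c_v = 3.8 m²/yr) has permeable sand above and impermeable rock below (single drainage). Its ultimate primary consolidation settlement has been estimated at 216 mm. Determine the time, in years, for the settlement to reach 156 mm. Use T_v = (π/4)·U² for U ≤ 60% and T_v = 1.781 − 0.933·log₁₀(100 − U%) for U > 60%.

Drainage path length: H_d = H = 6.7 m (single drainage).
U = S(t)/S_ult = 156/216 = 0.7222.
U > 60%: T_v = 1.781 − 0.933·log₁₀(100 − 72.222) = 0.43403.
t = T_v·H_d²/c_v = 0.43403×6.7²/3.8 = 5.127 years.

t ≈ 5.13 years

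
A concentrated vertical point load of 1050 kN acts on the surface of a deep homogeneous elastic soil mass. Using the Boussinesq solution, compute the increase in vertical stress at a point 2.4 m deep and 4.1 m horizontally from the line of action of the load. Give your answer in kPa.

Δσ_z ≈ 2.86 kPa

Boussinesq vertical stress below a point load on an elastic half-space:
Δσ_z = 3P/(2πz²) · [1 + (r/z)²]^(−5/2)
r/z = 4.1/2.4 = 1.7083; [1+(r/z)²]^(−5/2) = 0.032902.
Δσ_z = 3×1050/(2π×2.4²) × 0.032902 = 87.038 × 0.032902 = 2.864 kPa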